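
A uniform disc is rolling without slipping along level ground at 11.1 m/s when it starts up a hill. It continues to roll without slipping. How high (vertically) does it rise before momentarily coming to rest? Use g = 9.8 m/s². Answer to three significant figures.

Here I = (1/2)MR², so the shape factor k = I/(MR²) = 0.5.
Rolling without slipping gives ω = v/R, so the total kinetic energy is ½Mv² + ½Iω² = ½(1+k)Mv² = (3/4)Mv².
All of this converts to potential energy at the highest point: (3/4)Mv₀² = Mgh.
Thus h = (1+k)v₀²/(2g) = 1.5 × 11.1² / (2 × 9.8) ≈ 9.43 m.

h ≈ 9.43 m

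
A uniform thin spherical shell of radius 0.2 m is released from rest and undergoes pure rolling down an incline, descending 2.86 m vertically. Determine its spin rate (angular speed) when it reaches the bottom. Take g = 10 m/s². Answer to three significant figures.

Here I = (2/3)MR², so the shape factor k = I/(MR²) = 2/3.
Since it rolls without slipping, ω = v/R and KE = ½Mv² + ½Iω² = ½(1+k)Mv² = (5/6)Mv².
Energy conservation Mgh = ½(1+k)Mv² gives v = √(2gh/(1+k)) = √(2 × 10 × 2.86 / 1.667) = 5.858 m/s.
Then ω = v/R = 5.858 / 0.2 ≈ 29.3 rad/s.

ω ≈ 29.3 rad/s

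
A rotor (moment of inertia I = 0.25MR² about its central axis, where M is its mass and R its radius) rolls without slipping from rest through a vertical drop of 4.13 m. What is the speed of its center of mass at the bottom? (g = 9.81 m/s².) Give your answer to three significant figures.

v ≈ 8.05 m/s

The moment of inertia is 0.25MR², giving k ≡ I/(MR²) = 0.25.
Since it rolls without slipping, ω = v/R and KE = ½Mv² + ½Iω² = ½(1+k)Mv² = (5/8)Mv².
Energy conservation: Mgh = (5/8)Mv², so v = √(2gh/(1+k)) = √(2 × 9.81 × 4.13 / 1.25) ≈ 8.05 m/s.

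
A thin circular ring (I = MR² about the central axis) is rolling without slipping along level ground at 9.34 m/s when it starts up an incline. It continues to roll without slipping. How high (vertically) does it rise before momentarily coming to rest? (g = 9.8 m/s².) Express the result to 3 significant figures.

Here I = MR², so the shape factor k = I/(MR²) = 1.
Rolling without slipping gives ω = v/R, so the total kinetic energy is ½Mv² + ½Iω² = ½(1+k)Mv² = Mv².
All of this converts to potential energy at the highest point: Mv₀² = Mgh.
Thus h = (1+k)v₀²/(2g) = 2 × 9.34² / (2 × 9.8) ≈ 8.90 m.

h ≈ 8.90 m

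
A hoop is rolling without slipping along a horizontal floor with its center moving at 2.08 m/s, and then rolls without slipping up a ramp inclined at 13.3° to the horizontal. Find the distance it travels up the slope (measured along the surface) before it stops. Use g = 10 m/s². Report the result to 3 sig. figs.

With I = MR², the ratio k = I/(MR²) is 1.
Rolling without slipping gives ω = v/R, so the total kinetic energy is ½Mv² + ½Iω² = ½(1+k)Mv² = Mv².
Setting this equal to Mgh gives the vertical rise h = (1+k)v₀²/(2g) = 2×2.08²/(2×10) = 0.4326 m.
Along the incline, d = h/sinθ = 0.4326/sin13.3° ≈ 1.88 m.

d ≈ 1.88 m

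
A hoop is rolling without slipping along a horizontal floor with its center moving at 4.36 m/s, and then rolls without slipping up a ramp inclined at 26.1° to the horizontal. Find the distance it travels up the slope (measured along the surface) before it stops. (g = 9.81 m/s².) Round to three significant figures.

d ≈ 4.40 m

Here I = MR², so the shape factor k = I/(MR²) = 1.
Rolling without slipping gives ω = v/R, so the total kinetic energy is ½Mv² + ½Iω² = ½(1+k)Mv² = Mv².
Setting this equal to Mgh gives the vertical rise h = (1+k)v₀²/(2g) = 2×4.36²/(2×9.81) = 1.938 m.
Along the incline, d = h/sinθ = 1.938/sin26.1° ≈ 4.40 m.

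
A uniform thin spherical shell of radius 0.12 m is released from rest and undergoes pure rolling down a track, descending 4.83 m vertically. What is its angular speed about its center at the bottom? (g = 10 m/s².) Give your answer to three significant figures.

The moment of inertia is (2/3)MR², giving k ≡ I/(MR²) = 2/3.
Pure rolling means v = ωR; then KE = ½Mv² + ½I(v/R)² = ½(1+k)Mv² = (5/6)Mv².
Energy conservation Mgh = ½(1+k)Mv² gives v = √(2gh/(1+k)) = √(2 × 10 × 4.83 / 1.667) = 7.613 m/s.
The angular speed follows from ω = v/R = 7.613/0.12 ≈ 63.4 rad/s.

ω ≈ 63.4 rad/s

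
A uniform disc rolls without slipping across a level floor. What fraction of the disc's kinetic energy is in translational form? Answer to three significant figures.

fraction ≈ 0.667

For this body I = (1/2)MR², i.e. k = I/(MR²) = 0.5.
With ω = v/R, KE_trans = ½Mv² and KE_rot = ½Iω² = ½kMv², so KE_total = ½(1+k)Mv².
The translational fraction is therefore 1/(1+k) = 1/1.5 ≈ 0.667.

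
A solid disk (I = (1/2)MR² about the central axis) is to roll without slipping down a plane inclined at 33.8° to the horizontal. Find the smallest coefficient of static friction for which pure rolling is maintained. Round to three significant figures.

The moment of inertia is (1/2)MR², giving k ≡ I/(MR²) = 0.5.
Translational: Mg sinθ − f = Ma. Rotational about the CM: fR = Iα = kMRa, so f = kMa.
These give a = g sinθ/(1+k) and the required friction f = kMg sinθ/(1+k).
The normal force is N = Mg cosθ, so μ_min = f/N = k tanθ/(1+k).
μ_min = 0.5 × tan33.8° / 1.5 ≈ 0.223.

μ_min ≈ 0.223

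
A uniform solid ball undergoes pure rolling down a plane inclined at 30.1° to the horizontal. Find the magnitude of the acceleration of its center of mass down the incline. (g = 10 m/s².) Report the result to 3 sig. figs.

With I = (2/5)MR², the ratio k = I/(MR²) is 0.4.
Translational: Mg sinθ − f = Ma. Rotational about the CM: fR = Iα = kMRa, so f = kMa.
Eliminating f: Mg sinθ = (1+k)Ma, so a = g sinθ/(1+k) = 10 × sin30.1° / 1.4 ≈ 3.58 m/s².

a ≈ 3.58 m/s²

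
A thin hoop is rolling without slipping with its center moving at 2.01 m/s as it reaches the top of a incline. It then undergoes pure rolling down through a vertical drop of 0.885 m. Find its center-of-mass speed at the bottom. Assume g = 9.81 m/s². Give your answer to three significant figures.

For this body I = MR², i.e. k = I/(MR²) = 1.
Pure rolling means v = ωR; then KE = ½Mv² + ½I(v/R)² = ½(1+k)Mv² = Mv².
Energy conservation: Mv₀² + Mgh = Mv², so v² = v₀² + 2gh/(1+k).
v = √(2.01² + 2×9.81×0.885/2) = √12.72 ≈ 3.57 m/s.

v ≈ 3.57 m/s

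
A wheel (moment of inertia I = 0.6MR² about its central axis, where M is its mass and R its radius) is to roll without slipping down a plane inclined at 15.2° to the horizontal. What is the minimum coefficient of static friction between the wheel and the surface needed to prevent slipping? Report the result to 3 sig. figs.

μ_min ≈ 0.102

The moment of inertia is 0.6MR², giving k ≡ I/(MR²) = 0.6.
Newton's second law down the slope: Mg sinθ − f = Ma. The torque equation fR = Iα (with α = a/R) gives f = kMa.
These give a = g sinθ/(1+k) and the required friction f = kMg sinθ/(1+k).
The normal force is N = Mg cosθ, so μ_min = f/N = k tanθ/(1+k).
μ_min = 0.6 × tan15.2° / 1.6 ≈ 0.102.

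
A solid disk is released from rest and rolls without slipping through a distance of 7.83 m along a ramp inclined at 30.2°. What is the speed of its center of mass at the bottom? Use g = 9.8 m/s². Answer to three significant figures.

v ≈ 7.17 m/s

Here I = (1/2)MR², so the shape factor k = I/(MR²) = 0.5.
Rolling without slipping gives ω = v/R, so the total kinetic energy is ½Mv² + ½Iω² = ½(1+k)Mv² = (3/4)Mv².
The vertical drop is h = L sinθ = 7.83 × sin30.2° = 3.939 m.
Energy conservation: Mgh = (3/4)Mv², so v = √(2gh/(1+k)) = √(2 × 9.8 × 3.939 / 1.5) ≈ 7.17 m/s.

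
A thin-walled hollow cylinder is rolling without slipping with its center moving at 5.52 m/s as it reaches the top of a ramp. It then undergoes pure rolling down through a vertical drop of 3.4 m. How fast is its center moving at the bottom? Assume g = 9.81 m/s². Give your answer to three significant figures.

With I = MR², the ratio k = I/(MR²) is 1.
The rolling condition ω = v/R makes the rotational term ½I(v/R)² = ½kMv², so KE_total = ½(1+k)Mv² = Mv².
Energy conservation: Mv₀² + Mgh = Mv², so v² = v₀² + 2gh/(1+k).
v = √(5.52² + 2×9.81×3.4/2) = √63.82 ≈ 7.99 m/s.

v ≈ 7.99 m/s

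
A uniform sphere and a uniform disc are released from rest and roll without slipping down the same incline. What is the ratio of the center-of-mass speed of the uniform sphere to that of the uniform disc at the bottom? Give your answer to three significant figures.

Each satisfies Mgh = ½(1+k)Mv² with k = I/(MR²), so v ∝ 1/√(1+k).
For the uniform sphere k = 0.4; for the uniform disc k = 0.5.
v₁/v₂ = √((1+k₂)/(1+k₁)) = √(1.5/1.4) ≈ 1.04.

v_ratio ≈ 1.04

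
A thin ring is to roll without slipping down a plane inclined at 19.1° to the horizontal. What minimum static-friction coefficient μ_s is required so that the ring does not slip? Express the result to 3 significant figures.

The moment of inertia is MR², giving k ≡ I/(MR²) = 1.
Along the incline Mg sinθ − f = Ma, and torque about the center fR = Iα = kMR²(a/R) gives f = kMa.
These give a = g sinθ/(1+k) and the required friction f = kMg sinθ/(1+k).
With N = Mg cosθ, the no-slip condition f ≤ μN gives μ_min = f/N = k tanθ/(1+k).
μ_min = 1 × tan19.1° / 2 ≈ 0.173.

μ_min ≈ 0.173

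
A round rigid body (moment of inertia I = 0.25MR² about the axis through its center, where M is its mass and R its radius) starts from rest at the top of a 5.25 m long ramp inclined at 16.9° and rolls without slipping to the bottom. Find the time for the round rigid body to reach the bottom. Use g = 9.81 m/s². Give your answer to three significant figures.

t ≈ 2.15 s

For this body I = 0.25MR², i.e. k = I/(MR²) = 0.25.
Newton's second law down the slope: Mg sinθ − f = Ma. The torque equation fR = Iα (with α = a/R) gives f = kMa.
Hence a = g sinθ/(1+k) = 9.81×sin16.9°/1.25 = 2.281 m/s².
Starting from rest, L = ½at², so t = √(2L/a) = √(2×5.25/2.281) ≈ 2.15 s.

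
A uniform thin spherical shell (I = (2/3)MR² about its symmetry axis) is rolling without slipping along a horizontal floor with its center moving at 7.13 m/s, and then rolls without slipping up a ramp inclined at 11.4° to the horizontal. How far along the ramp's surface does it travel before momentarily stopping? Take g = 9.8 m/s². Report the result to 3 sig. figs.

d ≈ 21.9 m

For this body I = (2/3)MR², i.e. k = I/(MR²) = 2/3.
Since it rolls without slipping, ω = v/R and KE = ½Mv² + ½Iω² = ½(1+k)Mv² = (5/6)Mv².
Setting this equal to Mgh gives the vertical rise h = (1+k)v₀²/(2g) = 1.667×7.13²/(2×9.8) = 4.323 m.
Along the incline, d = h/sinθ = 4.323/sin11.4° ≈ 21.9 m.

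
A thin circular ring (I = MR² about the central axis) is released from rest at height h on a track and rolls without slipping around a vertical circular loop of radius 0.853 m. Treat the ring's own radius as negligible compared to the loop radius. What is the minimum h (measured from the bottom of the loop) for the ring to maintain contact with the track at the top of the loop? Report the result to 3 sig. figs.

h_min ≈ 2.56 m

With I = MR², the ratio k = I/(MR²) is 1.
At the top, contact is just lost when gravity alone supplies the centripetal force: Mg = Mv_top²/r, i.e. v_top² = gr.
With ω = v/R, the kinetic energy at speed v is ½(1+k)Mv² = Mv².
Energy conservation from release (height h) to the top (height 2r): Mgh = Mg(2r) + M·gr.
Thus h_min = 2r + (1+k)r/2 = r(2 + 2/2) = 0.853 × 3 ≈ 2.56 m.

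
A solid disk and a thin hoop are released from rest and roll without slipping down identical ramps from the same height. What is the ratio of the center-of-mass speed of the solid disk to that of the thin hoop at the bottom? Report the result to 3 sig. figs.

v_ratio ≈ 1.15

Each satisfies Mgh = ½(1+k)Mv² with k = I/(MR²), so v ∝ 1/√(1+k).
For the solid disk k = 0.5; for the thin hoop k = 1.
v₁/v₂ = √((1+k₂)/(1+k₁)) = √(2/1.5) ≈ 1.15.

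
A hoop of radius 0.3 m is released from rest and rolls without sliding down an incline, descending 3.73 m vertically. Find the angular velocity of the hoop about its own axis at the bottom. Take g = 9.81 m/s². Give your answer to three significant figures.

With I = MR², the ratio k = I/(MR²) is 1.
Pure rolling means v = ωR; then KE = ½Mv² + ½I(v/R)² = ½(1+k)Mv² = Mv².
Energy conservation Mgh = ½(1+k)Mv² gives v = √(2gh/(1+k)) = √(2 × 9.81 × 3.73 / 2) = 6.049 m/s.
Then ω = v/R = 6.049 / 0.3 ≈ 20.2 rad/s.

ω ≈ 20.2 rad/s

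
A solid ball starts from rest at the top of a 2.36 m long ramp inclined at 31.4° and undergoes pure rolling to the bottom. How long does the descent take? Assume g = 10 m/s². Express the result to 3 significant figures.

With I = (2/5)MR², the ratio k = I/(MR²) is 0.4.
Along the incline Mg sinθ − f = Ma, and torque about the center fR = Iα = kMR²(a/R) gives f = kMa.
Hence a = g sinθ/(1+k) = 10×sin31.4°/1.4 = 3.721 m/s².
With constant a from rest, t = √(2L/a) = √(2·2.36/3.721) ≈ 1.13 s.

t ≈ 1.13 s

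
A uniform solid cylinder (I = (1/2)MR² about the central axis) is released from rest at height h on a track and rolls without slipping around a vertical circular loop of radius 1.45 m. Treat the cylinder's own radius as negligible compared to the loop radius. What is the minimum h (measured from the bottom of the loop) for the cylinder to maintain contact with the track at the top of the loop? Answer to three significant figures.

h_min ≈ 3.99 m

The moment of inertia is (1/2)MR², giving k ≡ I/(MR²) = 0.5.
At the top, contact is just lost when gravity alone supplies the centripetal force: Mg = Mv_top²/r, i.e. v_top² = gr.
With ω = v/R, the kinetic energy at speed v is ½(1+k)Mv² = (3/4)Mv².
Energy conservation from release (height h) to the top (height 2r): Mgh = Mg(2r) + (3/4)M·gr.
Thus h_min = 2r + (1+k)r/2 = r(2 + 1.5/2) = 1.45 × 2.75 ≈ 3.99 m.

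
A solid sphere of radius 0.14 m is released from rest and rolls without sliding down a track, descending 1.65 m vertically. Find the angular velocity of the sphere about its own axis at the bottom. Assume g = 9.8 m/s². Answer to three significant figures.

ω ≈ 34.3 rad/s

The moment of inertia is (2/5)MR², giving k ≡ I/(MR²) = 0.4.
Since it rolls without slipping, ω = v/R and KE = ½Mv² + ½Iω² = ½(1+k)Mv² = (7/10)Mv².
Energy conservation Mgh = ½(1+k)Mv² gives v = √(2gh/(1+k)) = √(2 × 9.8 × 1.65 / 1.4) = 4.806 m/s.
Then ω = v/R = 4.806 / 0.14 ≈ 34.3 rad/s.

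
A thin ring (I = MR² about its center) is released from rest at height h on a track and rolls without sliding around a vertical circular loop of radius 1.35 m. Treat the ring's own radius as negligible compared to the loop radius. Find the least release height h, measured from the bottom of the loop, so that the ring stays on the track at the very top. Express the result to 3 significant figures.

h_min ≈ 4.05 m

For this body I = MR², i.e. k = I/(MR²) = 1.
At the top, contact is just lost when gravity alone supplies the centripetal force: Mg = Mv_top²/r, i.e. v_top² = gr.
With ω = v/R, the kinetic energy at speed v is ½(1+k)Mv² = Mv².
Energy conservation from release (height h) to the top (height 2r): Mgh = Mg(2r) + M·gr.
Thus h_min = 2r + (1+k)r/2 = r(2 + 2/2) = 1.35 × 3 ≈ 4.05 m.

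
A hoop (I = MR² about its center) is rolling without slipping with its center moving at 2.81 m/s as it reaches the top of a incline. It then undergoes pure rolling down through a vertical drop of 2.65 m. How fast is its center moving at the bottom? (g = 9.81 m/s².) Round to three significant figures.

v ≈ 5.82 m/s

With I = MR², the ratio k = I/(MR²) is 1.
The rolling condition ω = v/R makes the rotational term ½I(v/R)² = ½kMv², so KE_total = ½(1+k)Mv² = Mv².
Energy conservation: Mv₀² + Mgh = Mv², so v² = v₀² + 2gh/(1+k).
v = √(2.81² + 2×9.81×2.65/2) = √33.89 ≈ 5.82 m/s.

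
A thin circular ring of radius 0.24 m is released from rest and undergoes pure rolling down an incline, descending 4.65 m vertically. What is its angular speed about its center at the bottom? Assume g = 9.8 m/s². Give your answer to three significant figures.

ω ≈ 28.1 rad/s

For this body I = MR², i.e. k = I/(MR²) = 1.
The rolling condition ω = v/R makes the rotational term ½I(v/R)² = ½kMv², so KE_total = ½(1+k)Mv² = Mv².
Energy conservation Mgh = ½(1+k)Mv² gives v = √(2gh/(1+k)) = √(2 × 9.8 × 4.65 / 2) = 6.751 m/s.
The angular speed follows from ω = v/R = 6.751/0.24 ≈ 28.1 rad/s.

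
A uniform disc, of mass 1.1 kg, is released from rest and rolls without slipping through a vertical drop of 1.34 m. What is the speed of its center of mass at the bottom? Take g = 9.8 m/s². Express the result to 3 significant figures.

The moment of inertia is (1/2)MR², giving k ≡ I/(MR²) = 0.5.
The rolling condition ω = v/R makes the rotational term ½I(v/R)² = ½kMv², so KE_total = ½(1+k)Mv² = (3/4)Mv².
Energy conservation: Mgh = (3/4)Mv², so v = √(2gh/(1+k)) = √(2 × 9.8 × 1.34 / 1.5) ≈ 4.18 m/s.

v ≈ 4.18 m/s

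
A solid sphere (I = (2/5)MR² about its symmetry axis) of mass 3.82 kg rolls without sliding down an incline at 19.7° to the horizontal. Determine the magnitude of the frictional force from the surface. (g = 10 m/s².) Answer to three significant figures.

f ≈ 3.68 N

Here I = (2/5)MR², so the shape factor k = I/(MR²) = 0.4.
Along the incline Mg sinθ − f = Ma, and torque about the center fR = Iα = kMR²(a/R) gives f = kMa.
Combining, a = g sinθ/(1+k) and f = kMa = kMg sinθ/(1+k).
f = 0.4 × 3.82 × 10 × sin19.7° / 1.4 ≈ 3.68 N.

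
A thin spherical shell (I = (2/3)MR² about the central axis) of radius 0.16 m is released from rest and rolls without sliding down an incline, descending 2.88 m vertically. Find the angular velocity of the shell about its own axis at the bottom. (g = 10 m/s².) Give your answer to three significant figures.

Here I = (2/3)MR², so the shape factor k = I/(MR²) = 2/3.
Pure rolling means v = ωR; then KE = ½Mv² + ½I(v/R)² = ½(1+k)Mv² = (5/6)Mv².
Energy conservation Mgh = ½(1+k)Mv² gives v = √(2gh/(1+k)) = √(2 × 10 × 2.88 / 1.667) = 5.879 m/s.
The angular speed follows from ω = v/R = 5.879/0.16 ≈ 36.7 rad/s.

ω ≈ 36.7 rad/s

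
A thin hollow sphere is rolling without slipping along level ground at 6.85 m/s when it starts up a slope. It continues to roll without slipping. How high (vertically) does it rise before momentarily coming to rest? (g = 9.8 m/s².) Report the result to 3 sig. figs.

h ≈ 3.99 m

Here I = (2/3)MR², so the shape factor k = I/(MR²) = 2/3.
Pure rolling means v = ωR; then KE = ½Mv² + ½I(v/R)² = ½(1+k)Mv² = (5/6)Mv².
All of this converts to potential energy at the highest point: (5/6)Mv₀² = Mgh.
Thus h = (1+k)v₀²/(2g) = 1.667 × 6.85² / (2 × 9.8) ≈ 3.99 m.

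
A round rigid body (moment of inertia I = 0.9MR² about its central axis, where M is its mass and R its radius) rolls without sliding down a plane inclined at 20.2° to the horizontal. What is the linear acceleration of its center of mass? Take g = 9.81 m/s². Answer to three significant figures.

a ≈ 1.78 m/s²

With I = 0.9MR², the ratio k = I/(MR²) is 0.9.
Translational: Mg sinθ − f = Ma. Rotational about the CM: fR = Iα = kMRa, so f = kMa.
Eliminating f: Mg sinθ = (1+k)Ma, so a = g sinθ/(1+k) = 9.81 × sin20.2° / 1.9 ≈ 1.78 m/s².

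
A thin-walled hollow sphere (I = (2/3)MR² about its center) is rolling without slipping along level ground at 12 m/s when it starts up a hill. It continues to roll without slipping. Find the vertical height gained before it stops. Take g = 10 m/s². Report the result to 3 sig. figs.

Here I = (2/3)MR², so the shape factor k = I/(MR²) = 2/3.
The rolling condition ω = v/R makes the rotational term ½I(v/R)² = ½kMv², so KE_total = ½(1+k)Mv² = (5/6)Mv².
All of this converts to potential energy at the highest point: (5/6)Mv₀² = Mgh.
Thus h = (1+k)v₀²/(2g) = 1.667 × 12² / (2 × 10) ≈ 12.0 m.

h ≈ 12.0 m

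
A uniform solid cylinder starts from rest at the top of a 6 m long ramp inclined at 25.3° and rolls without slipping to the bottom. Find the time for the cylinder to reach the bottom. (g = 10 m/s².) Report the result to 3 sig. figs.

t ≈ 2.05 s

Here I = (1/2)MR², so the shape factor k = I/(MR²) = 0.5.
Newton's second law down the slope: Mg sinθ − f = Ma. The torque equation fR = Iα (with α = a/R) gives f = kMa.
Hence a = g sinθ/(1+k) = 10×sin25.3°/1.5 = 2.849 m/s².
With constant a from rest, t = √(2L/a) = √(2·6/2.849) ≈ 2.05 s.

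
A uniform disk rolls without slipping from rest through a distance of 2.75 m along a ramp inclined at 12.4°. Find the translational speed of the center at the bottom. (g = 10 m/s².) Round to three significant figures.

v ≈ 2.81 m/s

With I = (1/2)MR², the ratio k = I/(MR²) is 0.5.
Since it rolls without slipping, ω = v/R and KE = ½Mv² + ½Iω² = ½(1+k)Mv² = (3/4)Mv².
The vertical drop is h = L sinθ = 2.75 × sin12.4° = 0.5905 m.
Setting Mgh = (3/4)Mv² gives v = √(2gh/(1+k)) = √(2·10·0.5905/1.5) ≈ 2.81 m/s.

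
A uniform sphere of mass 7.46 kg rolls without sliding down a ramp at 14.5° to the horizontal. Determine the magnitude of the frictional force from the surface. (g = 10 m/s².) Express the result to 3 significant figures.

f ≈ 5.34 N

Here I = (2/5)MR², so the shape factor k = I/(MR²) = 0.4.
Along the incline Mg sinθ − f = Ma, and torque about the center fR = Iα = kMR²(a/R) gives f = kMa.
Combining, a = g sinθ/(1+k) and f = kMa = kMg sinθ/(1+k).
f = 0.4 × 7.46 × 10 × sin14.5° / 1.4 ≈ 5.34 N.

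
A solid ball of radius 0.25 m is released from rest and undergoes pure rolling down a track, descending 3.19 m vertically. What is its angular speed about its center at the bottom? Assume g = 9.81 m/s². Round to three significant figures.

The moment of inertia is (2/5)MR², giving k ≡ I/(MR²) = 0.4.
Pure rolling means v = ωR; then KE = ½Mv² + ½I(v/R)² = ½(1+k)Mv² = (7/10)Mv².
Energy conservation Mgh = ½(1+k)Mv² gives v = √(2gh/(1+k)) = √(2 × 9.81 × 3.19 / 1.4) = 6.686 m/s.
Then ω = v/R = 6.686 / 0.25 ≈ 26.7 rad/s.

ω ≈ 26.7 rad/s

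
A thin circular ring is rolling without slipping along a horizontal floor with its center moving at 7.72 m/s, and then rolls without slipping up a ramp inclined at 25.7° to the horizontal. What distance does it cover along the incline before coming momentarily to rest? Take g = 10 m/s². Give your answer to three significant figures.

d ≈ 13.7 m

Here I = MR², so the shape factor k = I/(MR²) = 1.
Pure rolling means v = ωR; then KE = ½Mv² + ½I(v/R)² = ½(1+k)Mv² = Mv².
Setting this equal to Mgh gives the vertical rise h = (1+k)v₀²/(2g) = 2×7.72²/(2×10) = 5.96 m.
Along the incline, d = h/sinθ = 5.96/sin25.7° ≈ 13.7 m.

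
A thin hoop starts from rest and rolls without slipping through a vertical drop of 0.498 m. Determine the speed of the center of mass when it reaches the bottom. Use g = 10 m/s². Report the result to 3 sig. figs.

v ≈ 2.23 m/s

For this body I = MR², i.e. k = I/(MR²) = 1.
Pure rolling means v = ωR; then KE = ½Mv² + ½I(v/R)² = ½(1+k)Mv² = Mv².
Energy conservation: Mgh = Mv², so v = √(2gh/(1+k)) = √(2 × 10 × 0.498 / 2) ≈ 2.23 m/s.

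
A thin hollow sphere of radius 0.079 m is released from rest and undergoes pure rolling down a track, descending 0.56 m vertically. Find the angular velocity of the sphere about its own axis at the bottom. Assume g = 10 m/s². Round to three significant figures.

ω ≈ 32.8 rad/s

With I = (2/3)MR², the ratio k = I/(MR²) is 2/3.
Rolling without slipping gives ω = v/R, so the total kinetic energy is ½Mv² + ½Iω² = ½(1+k)Mv² = (5/6)Mv².
Energy conservation Mgh = ½(1+k)Mv² gives v = √(2gh/(1+k)) = √(2 × 10 × 0.56 / 1.667) = 2.592 m/s.
Then ω = v/R = 2.592 / 0.079 ≈ 32.8 rad/s.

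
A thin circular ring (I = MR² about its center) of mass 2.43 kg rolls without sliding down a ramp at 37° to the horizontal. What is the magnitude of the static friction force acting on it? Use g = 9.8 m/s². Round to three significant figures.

f ≈ 7.17 N

The moment of inertia is MR², giving k ≡ I/(MR²) = 1.
Newton's second law down the slope: Mg sinθ − f = Ma. The torque equation fR = Iα (with α = a/R) gives f = kMa.
Combining, a = g sinθ/(1+k) and f = kMa = kMg sinθ/(1+k).
f = 1 × 2.43 × 9.8 × sin37° / 2 ≈ 7.17 N.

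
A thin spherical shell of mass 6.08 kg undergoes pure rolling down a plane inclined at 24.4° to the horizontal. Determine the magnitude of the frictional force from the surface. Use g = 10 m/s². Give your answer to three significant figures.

f ≈ 10.0 N

Here I = (2/3)MR², so the shape factor k = I/(MR²) = 2/3.
Along the incline Mg sinθ − f = Ma, and torque about the center fR = Iα = kMR²(a/R) gives f = kMa.
Combining, a = g sinθ/(1+k) and f = kMa = kMg sinθ/(1+k).
f = (2/3) × 6.08 × 10 × sin24.4° / 1.667 ≈ 10.0 N.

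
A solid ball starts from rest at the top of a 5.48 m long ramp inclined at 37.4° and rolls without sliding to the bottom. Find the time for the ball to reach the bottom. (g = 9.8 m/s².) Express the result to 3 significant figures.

For this body I = (2/5)MR², i.e. k = I/(MR²) = 0.4.
Translational: Mg sinθ − f = Ma. Rotational about the CM: fR = Iα = kMRa, so f = kMa.
Hence a = g sinθ/(1+k) = 9.8×sin37.4°/1.4 = 4.252 m/s².
With constant a from rest, t = √(2L/a) = √(2·5.48/4.252) ≈ 1.61 s.

t ≈ 1.61 s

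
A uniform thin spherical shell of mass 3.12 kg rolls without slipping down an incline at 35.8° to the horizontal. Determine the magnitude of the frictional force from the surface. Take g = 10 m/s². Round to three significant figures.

Here I = (2/3)MR², so the shape factor k = I/(MR²) = 2/3.
Along the incline Mg sinθ − f = Ma, and torque about the center fR = Iα = kMR²(a/R) gives f = kMa.
Combining, a = g sinθ/(1+k) and f = kMa = kMg sinθ/(1+k).
f = (2/3) × 3.12 × 10 × sin35.8° / 1.667 ≈ 7.30 N.

f ≈ 7.30 N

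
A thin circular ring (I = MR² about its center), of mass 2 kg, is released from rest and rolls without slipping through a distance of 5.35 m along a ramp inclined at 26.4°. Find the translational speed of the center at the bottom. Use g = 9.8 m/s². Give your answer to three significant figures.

For this body I = MR², i.e. k = I/(MR²) = 1.
Since it rolls without slipping, ω = v/R and KE = ½Mv² + ½Iω² = ½(1+k)Mv² = Mv².
The vertical drop is h = L sinθ = 5.35 × sin26.4° = 2.379 m.
Setting Mgh = Mv² gives v = √(2gh/(1+k)) = √(2·9.8·2.379/2) ≈ 4.83 m/s.

v ≈ 4.83 m/s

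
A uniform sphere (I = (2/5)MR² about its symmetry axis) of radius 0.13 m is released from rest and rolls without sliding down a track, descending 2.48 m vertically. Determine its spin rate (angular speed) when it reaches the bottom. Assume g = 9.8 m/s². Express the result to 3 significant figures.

ω ≈ 45.3 rad/s

With I = (2/5)MR², the ratio k = I/(MR²) is 0.4.
Since it rolls without slipping, ω = v/R and KE = ½Mv² + ½Iω² = ½(1+k)Mv² = (7/10)Mv².
Energy conservation Mgh = ½(1+k)Mv² gives v = √(2gh/(1+k)) = √(2 × 9.8 × 2.48 / 1.4) = 5.892 m/s.
Then ω = v/R = 5.892 / 0.13 ≈ 45.3 rad/s.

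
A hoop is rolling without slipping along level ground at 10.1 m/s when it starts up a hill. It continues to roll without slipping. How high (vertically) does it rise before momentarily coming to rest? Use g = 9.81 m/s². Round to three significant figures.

The moment of inertia is MR², giving k ≡ I/(MR²) = 1.
Pure rolling means v = ωR; then KE = ½Mv² + ½I(v/R)² = ½(1+k)Mv² = Mv².
All of this converts to potential energy at the highest point: Mv₀² = Mgh.
Thus h = (1+k)v₀²/(2g) = 2 × 10.1² / (2 × 9.81) ≈ 10.4 m.

h ≈ 10.4 m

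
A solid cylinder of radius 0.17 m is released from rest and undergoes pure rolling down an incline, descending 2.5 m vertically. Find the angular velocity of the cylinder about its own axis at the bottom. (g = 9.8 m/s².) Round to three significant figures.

Here I = (1/2)MR², so the shape factor k = I/(MR²) = 0.5.
Rolling without slipping gives ω = v/R, so the total kinetic energy is ½Mv² + ½Iω² = ½(1+k)Mv² = (3/4)Mv².
Energy conservation Mgh = ½(1+k)Mv² gives v = √(2gh/(1+k)) = √(2 × 9.8 × 2.5 / 1.5) = 5.715 m/s.
Then ω = v/R = 5.715 / 0.17 ≈ 33.6 rad/s.

ω ≈ 33.6 rad/s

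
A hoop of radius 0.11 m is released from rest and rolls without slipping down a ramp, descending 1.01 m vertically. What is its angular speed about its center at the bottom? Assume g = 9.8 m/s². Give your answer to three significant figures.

For this body I = MR², i.e. k = I/(MR²) = 1.
Rolling without slipping gives ω = v/R, so the total kinetic energy is ½Mv² + ½Iω² = ½(1+k)Mv² = Mv².
Energy conservation Mgh = ½(1+k)Mv² gives v = √(2gh/(1+k)) = √(2 × 9.8 × 1.01 / 2) = 3.146 m/s.
Then ω = v/R = 3.146 / 0.11 ≈ 28.6 rad/s.

ω ≈ 28.6 rad/s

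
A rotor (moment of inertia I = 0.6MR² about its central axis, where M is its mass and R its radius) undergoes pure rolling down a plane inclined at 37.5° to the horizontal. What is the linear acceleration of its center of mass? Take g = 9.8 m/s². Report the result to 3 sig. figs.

a ≈ 3.73 m/s²

The moment of inertia is 0.6MR², giving k ≡ I/(MR²) = 0.6.
Translational: Mg sinθ − f = Ma. Rotational about the CM: fR = Iα = kMRa, so f = kMa.
Eliminating f: Mg sinθ = (1+k)Ma, so a = g sinθ/(1+k) = 9.8 × sin37.5° / 1.6 ≈ 3.73 m/s².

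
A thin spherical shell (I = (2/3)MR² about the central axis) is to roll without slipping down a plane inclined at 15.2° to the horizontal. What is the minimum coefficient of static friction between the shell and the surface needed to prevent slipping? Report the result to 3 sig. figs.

μ_min ≈ 0.109

Here I = (2/3)MR², so the shape factor k = I/(MR²) = 2/3.
Newton's second law down the slope: Mg sinθ − f = Ma. The torque equation fR = Iα (with α = a/R) gives f = kMa.
These give a = g sinθ/(1+k) and the required friction f = kMg sinθ/(1+k).
The normal force is N = Mg cosθ, so μ_min = f/N = k tanθ/(1+k).
μ_min = (2/3) × tan15.2° / 1.667 ≈ 0.109.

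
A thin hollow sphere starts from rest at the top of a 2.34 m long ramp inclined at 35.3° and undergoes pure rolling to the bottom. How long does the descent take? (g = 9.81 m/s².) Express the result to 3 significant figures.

For this body I = (2/3)MR², i.e. k = I/(MR²) = 2/3.
Newton's second law down the slope: Mg sinθ − f = Ma. The torque equation fR = Iα (with α = a/R) gives f = kMa.
Hence a = g sinθ/(1+k) = 9.81×sin35.3°/1.667 = 3.401 m/s².
Starting from rest, L = ½at², so t = √(2L/a) = √(2×2.34/3.401) ≈ 1.17 s.

t ≈ 1.17 s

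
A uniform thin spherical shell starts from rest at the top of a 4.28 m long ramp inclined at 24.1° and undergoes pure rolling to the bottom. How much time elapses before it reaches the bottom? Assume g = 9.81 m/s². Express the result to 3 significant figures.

t ≈ 1.89 s

The moment of inertia is (2/3)MR², giving k ≡ I/(MR²) = 2/3.
Newton's second law down the slope: Mg sinθ − f = Ma. The torque equation fR = Iα (with α = a/R) gives f = kMa.
Hence a = g sinθ/(1+k) = 9.81×sin24.1°/1.667 = 2.403 m/s².
With constant a from rest, t = √(2L/a) = √(2·4.28/2.403) ≈ 1.89 s.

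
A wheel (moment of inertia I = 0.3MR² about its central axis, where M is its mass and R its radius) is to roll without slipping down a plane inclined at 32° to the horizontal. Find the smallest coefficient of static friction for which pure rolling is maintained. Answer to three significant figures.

Here I = 0.3MR², so the shape factor k = I/(MR²) = 0.3.
Newton's second law down the slope: Mg sinθ − f = Ma. The torque equation fR = Iα (with α = a/R) gives f = kMa.
These give a = g sinθ/(1+k) and the required friction f = kMg sinθ/(1+k).
The normal force is N = Mg cosθ, so μ_min = f/N = k tanθ/(1+k).
μ_min = 0.3 × tan32° / 1.3 ≈ 0.144.

μ_min ≈ 0.144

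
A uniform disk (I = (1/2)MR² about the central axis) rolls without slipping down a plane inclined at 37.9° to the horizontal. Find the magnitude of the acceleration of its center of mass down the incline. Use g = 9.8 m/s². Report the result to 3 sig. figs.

With I = (1/2)MR², the ratio k = I/(MR²) is 0.5.
Newton's second law down the slope: Mg sinθ − f = Ma. The torque equation fR = Iα (with α = a/R) gives f = kMa.
Eliminating f: Mg sinθ = (1+k)Ma, so a = g sinθ/(1+k) = 9.8 × sin37.9° / 1.5 ≈ 4.01 m/s².

a ≈ 4.01 m/s²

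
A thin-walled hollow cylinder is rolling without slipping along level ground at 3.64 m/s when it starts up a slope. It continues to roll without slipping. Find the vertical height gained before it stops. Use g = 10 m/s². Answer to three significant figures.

With I = MR², the ratio k = I/(MR²) is 1.
The rolling condition ω = v/R makes the rotational term ½I(v/R)² = ½kMv², so KE_total = ½(1+k)Mv² = Mv².
At the top the kinetic energy is zero, so Mv₀² = Mgh.
Thus h = (1+k)v₀²/(2g) = 2 × 3.64² / (2 × 10) ≈ 1.32 m.

h ≈ 1.32 m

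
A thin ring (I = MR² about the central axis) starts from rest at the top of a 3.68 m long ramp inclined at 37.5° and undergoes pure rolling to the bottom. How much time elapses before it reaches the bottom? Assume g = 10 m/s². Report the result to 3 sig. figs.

t ≈ 1.55 s

With I = MR², the ratio k = I/(MR²) is 1.
Along the incline Mg sinθ − f = Ma, and torque about the center fR = Iα = kMR²(a/R) gives f = kMa.
Hence a = g sinθ/(1+k) = 10×sin37.5°/2 = 3.044 m/s².
With constant a from rest, t = √(2L/a) = √(2·3.68/3.044) ≈ 1.55 s.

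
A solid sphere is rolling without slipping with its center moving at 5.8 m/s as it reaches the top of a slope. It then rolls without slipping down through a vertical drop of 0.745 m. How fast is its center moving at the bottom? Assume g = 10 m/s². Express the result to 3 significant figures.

With I = (2/5)MR², the ratio k = I/(MR²) is 0.4.
Pure rolling means v = ωR; then KE = ½Mv² + ½I(v/R)² = ½(1+k)Mv² = (7/10)Mv².
Energy conservation: (7/10)Mv₀² + Mgh = (7/10)Mv², so v² = v₀² + 2gh/(1+k).
v = √(5.8² + 2×10×0.745/1.4) = √44.28 ≈ 6.65 m/s.

v ≈ 6.65 m/s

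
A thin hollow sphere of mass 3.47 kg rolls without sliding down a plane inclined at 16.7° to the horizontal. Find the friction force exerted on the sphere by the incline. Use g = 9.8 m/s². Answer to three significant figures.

The moment of inertia is (2/3)MR², giving k ≡ I/(MR²) = 2/3.
Along the incline Mg sinθ − f = Ma, and torque about the center fR = Iα = kMR²(a/R) gives f = kMa.
Combining, a = g sinθ/(1+k) and f = kMa = kMg sinθ/(1+k).
f = (2/3) × 3.47 × 9.8 × sin16.7° / 1.667 ≈ 3.91 N.

f ≈ 3.91 N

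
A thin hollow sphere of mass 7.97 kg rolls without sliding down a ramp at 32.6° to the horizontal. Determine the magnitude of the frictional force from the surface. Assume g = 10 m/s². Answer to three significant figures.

f ≈ 17.2 N

The moment of inertia is (2/3)MR², giving k ≡ I/(MR²) = 2/3.
Along the incline Mg sinθ − f = Ma, and torque about the center fR = Iα = kMR²(a/R) gives f = kMa.
Combining, a = g sinθ/(1+k) and f = kMa = kMg sinθ/(1+k).
f = (2/3) × 7.97 × 10 × sin32.6° / 1.667 ≈ 17.2 N.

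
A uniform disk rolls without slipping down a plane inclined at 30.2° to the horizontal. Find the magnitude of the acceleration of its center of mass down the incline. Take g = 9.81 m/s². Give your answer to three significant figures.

a ≈ 3.29 m/s²

For this body I = (1/2)MR², i.e. k = I/(MR²) = 0.5.
Newton's second law down the slope: Mg sinθ − f = Ma. The torque equation fR = Iα (with α = a/R) gives f = kMa.
Eliminating f: Mg sinθ = (1+k)Ma, so a = g sinθ/(1+k) = 9.81 × sin30.2° / 1.5 ≈ 3.29 m/s².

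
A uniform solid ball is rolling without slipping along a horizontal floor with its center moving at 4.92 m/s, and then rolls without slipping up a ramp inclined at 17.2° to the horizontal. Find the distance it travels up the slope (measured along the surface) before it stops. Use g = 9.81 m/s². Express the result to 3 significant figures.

d ≈ 5.84 m

Here I = (2/5)MR², so the shape factor k = I/(MR²) = 0.4.
Rolling without slipping gives ω = v/R, so the total kinetic energy is ½Mv² + ½Iω² = ½(1+k)Mv² = (7/10)Mv².
Setting this equal to Mgh gives the vertical rise h = (1+k)v₀²/(2g) = 1.4×4.92²/(2×9.81) = 1.727 m.
The distance along the slope is d = h/sinθ = 1.727/sin17.2° ≈ 5.84 m.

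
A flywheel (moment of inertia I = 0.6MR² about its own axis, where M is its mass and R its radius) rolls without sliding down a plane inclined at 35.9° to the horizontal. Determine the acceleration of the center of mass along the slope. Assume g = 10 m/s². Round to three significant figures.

a ≈ 3.66 m/s²

With I = 0.6MR², the ratio k = I/(MR²) is 0.6.
Along the incline Mg sinθ − f = Ma, and torque about the center fR = Iα = kMR²(a/R) gives f = kMa.
Eliminating f: Mg sinθ = (1+k)Ma, so a = g sinθ/(1+k) = 10 × sin35.9° / 1.6 ≈ 3.66 m/s².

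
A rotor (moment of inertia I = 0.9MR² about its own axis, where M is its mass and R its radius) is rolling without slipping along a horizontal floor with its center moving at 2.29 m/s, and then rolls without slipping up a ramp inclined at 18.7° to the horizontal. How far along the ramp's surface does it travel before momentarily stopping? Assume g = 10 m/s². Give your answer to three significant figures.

d ≈ 1.55 m

With I = 0.9MR², the ratio k = I/(MR²) is 0.9.
Since it rolls without slipping, ω = v/R and KE = ½Mv² + ½Iω² = ½(1+k)Mv² = (19/20)Mv².
Setting this equal to Mgh gives the vertical rise h = (1+k)v₀²/(2g) = 1.9×2.29²/(2×10) = 0.4982 m.
Along the incline, d = h/sinθ = 0.4982/sin18.7° ≈ 1.55 m.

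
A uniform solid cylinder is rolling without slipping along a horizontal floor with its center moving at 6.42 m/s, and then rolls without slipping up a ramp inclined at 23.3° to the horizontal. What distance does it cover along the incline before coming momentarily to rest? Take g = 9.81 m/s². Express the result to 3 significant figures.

d ≈ 7.97 m

With I = (1/2)MR², the ratio k = I/(MR²) is 0.5.
Rolling without slipping gives ω = v/R, so the total kinetic energy is ½Mv² + ½Iω² = ½(1+k)Mv² = (3/4)Mv².
Setting this equal to Mgh gives the vertical rise h = (1+k)v₀²/(2g) = 1.5×6.42²/(2×9.81) = 3.151 m.
The distance along the slope is d = h/sinθ = 3.151/sin23.3° ≈ 7.97 m.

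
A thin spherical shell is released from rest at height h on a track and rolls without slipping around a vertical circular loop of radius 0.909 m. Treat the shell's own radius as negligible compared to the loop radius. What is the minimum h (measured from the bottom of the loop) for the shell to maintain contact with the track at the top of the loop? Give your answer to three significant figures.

h_min ≈ 2.58 m

With I = (2/3)MR², the ratio k = I/(MR²) is 2/3.
At the top, contact is just lost when gravity alone supplies the centripetal force: Mg = Mv_top²/r, i.e. v_top² = gr.
With ω = v/R, the kinetic energy at speed v is ½(1+k)Mv² = (5/6)Mv².
Energy conservation from release (height h) to the top (height 2r): Mgh = Mg(2r) + (5/6)M·gr.
Thus h_min = 2r + (1+k)r/2 = r(2 + 1.667/2) = 0.909 × 2.833 ≈ 2.58 m.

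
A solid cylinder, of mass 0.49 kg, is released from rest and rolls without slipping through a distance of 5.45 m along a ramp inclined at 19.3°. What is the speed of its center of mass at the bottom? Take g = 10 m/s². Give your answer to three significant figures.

For this body I = (1/2)MR², i.e. k = I/(MR²) = 0.5.
The rolling condition ω = v/R makes the rotational term ½I(v/R)² = ½kMv², so KE_total = ½(1+k)Mv² = (3/4)Mv².
The vertical drop is h = L sinθ = 5.45 × sin19.3° = 1.801 m.
Energy conservation: Mgh = (3/4)Mv², so v = √(2gh/(1+k)) = √(2 × 10 × 1.801 / 1.5) ≈ 4.90 m/s.

v ≈ 4.90 m/s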